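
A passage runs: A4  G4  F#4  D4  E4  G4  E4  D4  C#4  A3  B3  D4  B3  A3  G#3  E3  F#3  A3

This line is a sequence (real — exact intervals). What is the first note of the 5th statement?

With a 6-note motive the entries are A4, E4, B3, each down a 4th from the previous.
Extending the heads down a 4th: F#3 → C#3.

C#3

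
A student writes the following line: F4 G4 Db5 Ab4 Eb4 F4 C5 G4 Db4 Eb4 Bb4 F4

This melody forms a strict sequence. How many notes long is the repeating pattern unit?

4

There are 12 notes; a 4-note unit gives 3 cells:
F4 G4 Db5 Ab4 | Eb4 F4 C5 G4 | Db4 Eb4 Bb4 F4
That's a consistent down a 2nd shift per cell, and no other grouping gives one.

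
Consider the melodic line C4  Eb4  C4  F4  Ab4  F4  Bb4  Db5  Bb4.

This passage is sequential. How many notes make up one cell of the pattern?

9 notes total. Splitting into 3 groups of 3:
C4 Eb4 C4 | F4 Ab4 F4 | Bb4 Db5 Bb4
Every group is a transposition up a 4th of the one before; no shorter unit works.

3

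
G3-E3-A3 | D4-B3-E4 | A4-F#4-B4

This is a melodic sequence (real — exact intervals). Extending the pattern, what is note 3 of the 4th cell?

F#5

With 3-note cells, note 3 of each statement runs A3, E4, B4.
One more up a 5th gives F#5.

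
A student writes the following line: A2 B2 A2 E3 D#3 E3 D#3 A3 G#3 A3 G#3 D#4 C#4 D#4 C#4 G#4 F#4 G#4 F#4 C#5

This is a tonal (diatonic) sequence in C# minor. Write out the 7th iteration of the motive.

The 4-note cells begin on A2, D#3, G#3, C#4, F#4 — each up a 4th from the last.
Extending up a 4th: B4 → E5.
From E5 the diatonic shape gives E5 F#5 E5 B5.

E5 F#5 E5 B5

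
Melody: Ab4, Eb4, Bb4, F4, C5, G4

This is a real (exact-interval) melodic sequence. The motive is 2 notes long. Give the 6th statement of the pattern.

With a 2-note motive the entries are Ab4, Bb4, C5, each up a 2nd from the previous.
Continuing the starts: D5 → E5 → F#5.
From F#5 the exact shape gives F#5 C#5.

F#5 C#5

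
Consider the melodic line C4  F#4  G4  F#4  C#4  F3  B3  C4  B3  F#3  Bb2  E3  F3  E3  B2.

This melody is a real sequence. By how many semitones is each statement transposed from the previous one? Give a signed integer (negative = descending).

-7

Unit = 5 notes; the statements start on C4, F3, Bb2, moving down a 5th each time.
Counting half-steps from C4 to F3: -7.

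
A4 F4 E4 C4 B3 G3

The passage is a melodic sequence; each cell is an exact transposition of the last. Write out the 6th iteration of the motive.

With a 2-note motive the entries are A4, E4, B3, each down a 4th from the previous.
Continuing the starts: F#3 → C#3 → G#2.
From G#2 the exact shape gives G#2 E2.

G#2 E2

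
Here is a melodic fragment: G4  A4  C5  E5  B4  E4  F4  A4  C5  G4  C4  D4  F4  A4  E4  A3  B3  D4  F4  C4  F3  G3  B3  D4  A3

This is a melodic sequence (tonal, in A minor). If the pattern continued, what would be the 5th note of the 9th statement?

The unit is 5 notes. Position-5 pitches of the 5 shown cells: B4, G4, E4, C4, A3.
Each moves down a 3rd. Continuing: F3 → D3 → B2 → G2.

G2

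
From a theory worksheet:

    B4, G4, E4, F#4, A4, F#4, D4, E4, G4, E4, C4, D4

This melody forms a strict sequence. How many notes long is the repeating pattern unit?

12 notes total. Splitting into 3 groups of 4:
B4 G4 E4 F#4 | A4 F#4 D4 E4 | G4 E4 C4 D4
Every group is a transposition down a 2nd of the one before; no shorter unit works.

4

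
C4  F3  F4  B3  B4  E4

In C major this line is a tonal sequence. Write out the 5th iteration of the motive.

With a 2-note motive the entries are C4, F4, B4, each up a 4th from the previous.
Carrying on: E5 → A5.
From A5 the diatonic shape gives A5 D5.

A5 D5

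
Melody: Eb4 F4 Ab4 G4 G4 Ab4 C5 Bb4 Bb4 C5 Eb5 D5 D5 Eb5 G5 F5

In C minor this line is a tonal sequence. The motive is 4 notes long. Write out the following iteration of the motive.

F5 G5 Bb5 Ab5

Taking 4-note groups, the heads are Eb4, G4, Bb4, D5: the pattern moves up a 3rd.
From F5 the diatonic shape gives F5 G5 Bb5 Ab5.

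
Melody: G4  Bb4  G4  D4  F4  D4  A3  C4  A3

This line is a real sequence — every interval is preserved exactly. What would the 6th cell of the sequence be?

With a 3-note motive the entries are G4, D4, A3, each down a 4th from the previous.
Carrying on: E3 → B2 → F#2.
Statement 6 starts on F#2 and keeps the same exact contour: F#2 A2 F#2.

F#2 A2 F#2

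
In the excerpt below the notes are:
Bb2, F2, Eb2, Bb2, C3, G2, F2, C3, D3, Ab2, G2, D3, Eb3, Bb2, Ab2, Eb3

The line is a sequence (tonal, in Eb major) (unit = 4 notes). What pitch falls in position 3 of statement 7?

D3

Grouping in 4s, the 3rd note of each cell is Eb2, F2, G2, Ab2.
Each moves up a 2nd. Continuing: Bb2 → C3 → D3.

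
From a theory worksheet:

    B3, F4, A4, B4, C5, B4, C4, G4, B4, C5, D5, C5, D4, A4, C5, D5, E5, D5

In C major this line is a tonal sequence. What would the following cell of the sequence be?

Taking 6-note groups, the heads are B3, C4, D4: the pattern moves up a 2nd.
So cell 4 is E4 B4 D5 E5 F5 E5.

E4 B4 D5 E5 F5 E5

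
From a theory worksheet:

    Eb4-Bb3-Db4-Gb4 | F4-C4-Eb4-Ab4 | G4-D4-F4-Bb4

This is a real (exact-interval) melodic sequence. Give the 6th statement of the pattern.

C#5 G#4 B4 E5

With a 4-note motive the entries are Eb4, F4, G4, each up a 2nd from the previous.
Carrying on: A4 → B4 → C#5.
From C#5 the exact shape gives C#5 G#4 B4 E5.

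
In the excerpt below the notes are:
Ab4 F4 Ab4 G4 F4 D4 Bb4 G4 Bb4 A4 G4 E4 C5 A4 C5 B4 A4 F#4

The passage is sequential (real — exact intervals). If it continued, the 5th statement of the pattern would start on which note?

With a 6-note motive the entries are Ab4, Bb4, C5, each up a 2nd from the previous.
Continuing: D5 → E5. Statement 5 starts on E5.

E5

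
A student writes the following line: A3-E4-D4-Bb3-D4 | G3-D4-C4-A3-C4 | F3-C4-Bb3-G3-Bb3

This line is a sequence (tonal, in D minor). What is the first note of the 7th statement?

Unit = 5 notes; the statements start on A3, G3, F3, moving down a 2nd each time.
Extending the heads down a 2nd: E3 → D3 → C3 → Bb2.

Bb2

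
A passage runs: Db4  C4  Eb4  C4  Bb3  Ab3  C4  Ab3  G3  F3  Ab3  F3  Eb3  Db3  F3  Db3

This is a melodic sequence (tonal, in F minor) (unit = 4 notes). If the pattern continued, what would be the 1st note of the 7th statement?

The unit is 4 notes. Position-1 pitches of the 4 shown cells: Db4, Bb3, G3, Eb3.
Extending down a 3rd: C3 → Ab2 → F2.

F2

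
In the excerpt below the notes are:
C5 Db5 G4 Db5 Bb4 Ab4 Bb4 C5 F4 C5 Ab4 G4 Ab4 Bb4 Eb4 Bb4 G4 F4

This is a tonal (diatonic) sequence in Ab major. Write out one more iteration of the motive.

Taking 6-note groups, the heads are C5, Bb4, Ab4: the pattern moves down a 2nd.
Statement 4 starts on G4 and keeps the same diatonic contour: G4 Ab4 Db4 Ab4 F4 Eb4.

G4 Ab4 Db4 Ab4 F4 Eb4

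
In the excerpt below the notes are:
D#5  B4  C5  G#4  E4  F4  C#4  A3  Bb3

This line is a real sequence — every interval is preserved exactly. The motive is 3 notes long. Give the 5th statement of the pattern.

The 3-note cells begin on D#5, G#4, C#4 — each down a 5th from the last.
Continuing the starts: F#3 → B2.
So cell 5 is B2 G2 Ab2.

B2 G2 Ab2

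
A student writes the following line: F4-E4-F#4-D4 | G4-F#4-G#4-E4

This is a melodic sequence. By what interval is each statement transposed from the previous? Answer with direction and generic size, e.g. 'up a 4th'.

up a 2nd

Unit = 4 notes; the statements start on F4, G4, moving up a 2nd each time.
From F4 to G4: up a 2nd.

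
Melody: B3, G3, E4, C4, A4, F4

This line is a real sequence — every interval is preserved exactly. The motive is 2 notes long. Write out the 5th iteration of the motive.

G5 Eb5

With a 2-note motive the entries are B3, E4, A4, each up a 4th from the previous.
Continuing the starts: D5 → G5.
So cell 5 is G5 Eb5.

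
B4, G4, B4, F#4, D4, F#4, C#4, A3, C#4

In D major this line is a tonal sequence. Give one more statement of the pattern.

G3 E3 G3

The 3-note cells begin on B4, F#4, C#4 — each down a 4th from the last.
So cell 4 is G3 E3 G3.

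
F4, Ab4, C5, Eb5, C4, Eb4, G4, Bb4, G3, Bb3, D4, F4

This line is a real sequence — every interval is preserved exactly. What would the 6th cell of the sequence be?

E2 G2 B2 D3

The 4-note cells begin on F4, C4, G3 — each down a 4th from the last.
Continuing the starts: D3 → A2 → E2.
Statement 6 starts on E2 and keeps the same exact contour: E2 G2 B2 D3.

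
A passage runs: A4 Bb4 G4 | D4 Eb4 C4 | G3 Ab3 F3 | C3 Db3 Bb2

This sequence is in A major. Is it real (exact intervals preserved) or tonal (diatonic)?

real

Each cell has the same semitone pattern (1, -3) — intervals are preserved exactly.
And Bb4 lies outside A major, so the sequence is real rather than tonal.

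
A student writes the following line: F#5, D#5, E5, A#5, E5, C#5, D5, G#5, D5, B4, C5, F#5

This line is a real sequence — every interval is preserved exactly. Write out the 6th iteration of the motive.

Unit = 4 notes; the statements start on F#5, E5, D5, moving down a 2nd each time.
Continuing the starts: C5 → Bb4 → Ab4.
So cell 6 is Ab4 F4 Gb4 C5.

Ab4 F4 Gb4 C5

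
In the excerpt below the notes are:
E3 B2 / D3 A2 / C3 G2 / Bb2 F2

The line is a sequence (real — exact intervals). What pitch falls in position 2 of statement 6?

Db2

Grouping in 2s, the 2nd note of each cell is B2, A2, G2, F2.
Each moves down a 2nd. Continuing: Eb2 → Db2.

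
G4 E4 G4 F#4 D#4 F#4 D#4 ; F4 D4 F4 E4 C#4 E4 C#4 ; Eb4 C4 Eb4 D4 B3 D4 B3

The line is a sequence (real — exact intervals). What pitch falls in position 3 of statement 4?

Db4

Grouping in 7s, the 3rd note of each cell is G4, F4, Eb4.
From Eb4, down a 2nd gives Db4.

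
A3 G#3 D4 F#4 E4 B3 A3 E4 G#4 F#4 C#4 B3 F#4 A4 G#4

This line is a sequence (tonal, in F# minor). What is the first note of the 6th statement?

Taking 5-note groups, the heads are A3, B3, C#4: the pattern moves up a 2nd.
Extending the heads up a 2nd: D4 → E4 → F#4.

F#4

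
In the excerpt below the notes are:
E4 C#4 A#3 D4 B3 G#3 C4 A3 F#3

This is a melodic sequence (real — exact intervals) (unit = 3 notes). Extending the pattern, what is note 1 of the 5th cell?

With 3-note cells, note 1 of each statement runs E4, D4, C4.
Each moves down a 2nd. Continuing: Bb3 → Ab3.

Ab3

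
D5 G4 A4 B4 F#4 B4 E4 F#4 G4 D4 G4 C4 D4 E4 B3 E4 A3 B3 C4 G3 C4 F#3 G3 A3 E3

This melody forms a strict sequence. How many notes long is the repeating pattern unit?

25 notes total. Splitting into 5 groups of 5:
D5 G4 A4 B4 F#4 | B4 E4 F#4 G4 D4 | G4 C4 D4 E4 B3 | E4 A3 B3 C4 G3 | C4 F#3 G3 A3 E3
Every group is a transposition down a 3rd of the one before; no shorter unit works.

5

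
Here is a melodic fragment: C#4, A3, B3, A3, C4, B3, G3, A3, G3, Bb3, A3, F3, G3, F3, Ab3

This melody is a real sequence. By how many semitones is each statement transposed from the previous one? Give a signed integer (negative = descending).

With a 5-note motive the entries are C#4, B3, A3, each down a 2nd from the previous.
Counting half-steps from C#4 to B3: -2.

-2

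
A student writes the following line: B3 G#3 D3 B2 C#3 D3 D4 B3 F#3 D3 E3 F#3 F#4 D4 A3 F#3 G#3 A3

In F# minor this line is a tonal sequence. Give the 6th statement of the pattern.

Taking 6-note groups, the heads are B3, D4, F#4: the pattern moves up a 3rd.
Carrying on: A4 → C#5 → E5.
From E5 the diatonic shape gives E5 C#5 G#4 E4 F#4 G#4.

E5 C#5 G#4 E4 F#4 G#4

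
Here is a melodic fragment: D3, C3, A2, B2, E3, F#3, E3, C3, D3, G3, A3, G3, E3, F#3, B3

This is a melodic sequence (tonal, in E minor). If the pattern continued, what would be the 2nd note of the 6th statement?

The unit is 5 notes. Position-2 pitches of the 3 shown cells: C3, E3, G3.
Extending up a 3rd: B3 → D4 → F#4.

F#4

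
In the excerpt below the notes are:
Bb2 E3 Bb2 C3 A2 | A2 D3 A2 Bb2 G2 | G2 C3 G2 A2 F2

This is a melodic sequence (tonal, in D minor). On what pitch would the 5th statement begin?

E2

Unit = 5 notes; the statements start on Bb2, A2, G2, moving down a 2nd each time.
Extending the heads down a 2nd: F2 → E2.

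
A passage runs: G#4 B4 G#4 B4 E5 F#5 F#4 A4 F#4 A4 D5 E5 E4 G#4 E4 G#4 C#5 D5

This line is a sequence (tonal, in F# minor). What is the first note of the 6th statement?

B3

The 6-note cells begin on G#4, F#4, E4 — each down a 2nd from the last.
Extending the heads down a 2nd: D4 → C#4 → B3.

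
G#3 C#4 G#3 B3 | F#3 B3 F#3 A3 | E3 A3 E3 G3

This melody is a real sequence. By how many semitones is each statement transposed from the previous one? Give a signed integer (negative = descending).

-2

Unit = 4 notes; the statements start on G#3, F#3, E3, moving down a 2nd each time.
Counting half-steps from G#3 to F#3: -2.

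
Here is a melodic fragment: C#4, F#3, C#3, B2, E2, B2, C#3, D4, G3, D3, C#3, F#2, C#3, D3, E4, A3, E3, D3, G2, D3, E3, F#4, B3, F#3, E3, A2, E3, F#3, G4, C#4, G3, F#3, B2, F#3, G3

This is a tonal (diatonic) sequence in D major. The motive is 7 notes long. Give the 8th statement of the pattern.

The 7-note cells begin on C#4, D4, E4, F#4, G4 — each up a 2nd from the last.
Carrying on: A4 → B4 → C#5.
From C#5 the diatonic shape gives C#5 F#4 C#4 B3 E3 B3 C#4.

C#5 F#4 C#4 B3 E3 B3 C#4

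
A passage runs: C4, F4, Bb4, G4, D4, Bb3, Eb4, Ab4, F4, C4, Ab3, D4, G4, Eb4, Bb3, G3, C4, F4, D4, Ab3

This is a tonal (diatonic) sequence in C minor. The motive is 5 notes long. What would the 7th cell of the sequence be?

D3 G3 C4 Ab3 Eb3

With a 5-note motive the entries are C4, Bb3, Ab3, G3, each down a 2nd from the previous.
Continuing the starts: F3 → Eb3 → D3.
From D3 the diatonic shape gives D3 G3 C4 Ab3 Eb3.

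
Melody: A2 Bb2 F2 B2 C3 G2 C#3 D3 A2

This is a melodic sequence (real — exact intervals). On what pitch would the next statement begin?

Unit = 3 notes; the statements start on A2, B2, C#3, moving up a 2nd each time.
One more step up a 2nd gives D#3.

D#3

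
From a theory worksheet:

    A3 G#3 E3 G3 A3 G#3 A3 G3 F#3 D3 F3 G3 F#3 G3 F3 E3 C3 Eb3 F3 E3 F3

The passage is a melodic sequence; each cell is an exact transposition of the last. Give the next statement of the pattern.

Unit = 7 notes; the statements start on A3, G3, F3, moving down a 2nd each time.
From Eb3 the exact shape gives Eb3 D3 Bb2 Db3 Eb3 D3 Eb3.

Eb3 D3 Bb2 Db3 Eb3 D3 Eb3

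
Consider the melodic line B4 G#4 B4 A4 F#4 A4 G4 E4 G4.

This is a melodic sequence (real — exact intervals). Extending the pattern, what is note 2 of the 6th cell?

Bb3

Grouping in 3s, the 2nd note of each cell is G#4, F#4, E4.
Extending down a 2nd: D4 → C4 → Bb3.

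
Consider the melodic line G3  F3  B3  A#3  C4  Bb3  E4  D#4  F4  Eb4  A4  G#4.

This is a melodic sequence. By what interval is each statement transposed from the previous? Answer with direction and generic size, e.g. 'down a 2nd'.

The 4-note cells begin on G3, C4, F4 — each up a 4th from the last.
From G3 to C4: up a 4th.

up a 4th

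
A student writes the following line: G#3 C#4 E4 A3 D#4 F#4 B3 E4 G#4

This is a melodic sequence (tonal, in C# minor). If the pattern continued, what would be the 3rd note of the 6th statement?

The unit is 3 notes. Position-3 pitches of the 3 shown cells: E4, F#4, G#4.
Carrying that up a 2nd forward: A4 → B4 → C#5.

C#5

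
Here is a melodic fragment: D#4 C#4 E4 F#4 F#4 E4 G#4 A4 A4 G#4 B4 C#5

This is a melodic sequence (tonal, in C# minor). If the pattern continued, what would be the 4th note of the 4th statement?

E5

Grouping in 4s, the 4th note of each cell is F#4, A4, C#5.
Each moves up a 3rd; the next is E5.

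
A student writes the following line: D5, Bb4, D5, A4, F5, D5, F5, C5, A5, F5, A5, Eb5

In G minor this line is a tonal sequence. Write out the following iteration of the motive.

C6 A5 C6 G5

The 4-note cells begin on D5, F5, A5 — each up a 3rd from the last.
So cell 4 is C6 A5 C6 G5.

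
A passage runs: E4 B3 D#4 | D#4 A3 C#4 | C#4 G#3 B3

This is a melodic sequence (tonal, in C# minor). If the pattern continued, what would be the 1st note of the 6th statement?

G#3

With 3-note cells, note 1 of each statement runs E4, D#4, C#4.
Extending down a 2nd: B3 → A3 → G#3.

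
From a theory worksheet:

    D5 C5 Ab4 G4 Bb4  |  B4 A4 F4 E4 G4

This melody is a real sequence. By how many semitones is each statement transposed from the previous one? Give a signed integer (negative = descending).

With a 5-note motive the entries are D5, B4, each down a 3rd from the previous.
Counting half-steps from D5 to B4: -3.

-3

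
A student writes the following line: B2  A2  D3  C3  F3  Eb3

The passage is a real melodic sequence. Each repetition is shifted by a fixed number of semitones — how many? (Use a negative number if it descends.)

The 2-note cells begin on B2, D3, F3 — each up a 3rd from the last.
B2→D3 is 50 − 47 = 3 semitones.

3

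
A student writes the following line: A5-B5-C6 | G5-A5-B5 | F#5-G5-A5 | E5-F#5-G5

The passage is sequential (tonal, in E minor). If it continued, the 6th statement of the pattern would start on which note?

The 3-note cells begin on A5, G5, F#5, E5 — each down a 2nd from the last.
Extending the heads down a 2nd: D5 → C5.

C5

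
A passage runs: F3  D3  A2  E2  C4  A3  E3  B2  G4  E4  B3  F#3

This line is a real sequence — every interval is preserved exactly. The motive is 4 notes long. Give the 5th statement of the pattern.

A5 F#5 C#5 G#4

With a 4-note motive the entries are F3, C4, G4, each up a 5th from the previous.
Continuing the starts: D5 → A5.
So cell 5 is A5 F#5 C#5 G#4.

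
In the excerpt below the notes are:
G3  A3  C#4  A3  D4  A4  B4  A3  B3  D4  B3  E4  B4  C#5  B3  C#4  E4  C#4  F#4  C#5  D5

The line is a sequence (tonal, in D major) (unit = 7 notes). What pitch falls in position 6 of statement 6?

With 7-note cells, note 6 of each statement runs A4, B4, C#5.
Carrying that up a 2nd forward: D5 → E5 → F#5.

F#5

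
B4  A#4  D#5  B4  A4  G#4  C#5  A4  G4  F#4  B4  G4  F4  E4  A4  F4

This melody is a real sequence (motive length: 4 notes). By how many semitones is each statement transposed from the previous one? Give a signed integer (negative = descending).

Taking 4-note groups, the heads are B4, A4, G4, F4: the pattern moves down a 2nd.
B4 to A4 spans -2 semitones.

-2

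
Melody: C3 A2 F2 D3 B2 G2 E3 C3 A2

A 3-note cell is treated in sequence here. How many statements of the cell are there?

9 notes in groups of 3 gives 9/3 = 3 statements.
Starts: C3, D3, E3 — each up a 2nd.

3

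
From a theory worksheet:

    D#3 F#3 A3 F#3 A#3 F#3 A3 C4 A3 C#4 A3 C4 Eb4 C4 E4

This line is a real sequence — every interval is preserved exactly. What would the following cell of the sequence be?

C4 Eb4 Gb4 Eb4 G4

Unit = 5 notes; the statements start on D#3, F#3, A3, moving up a 3rd each time.
Statement 4 starts on C4 and keeps the same exact contour: C4 Eb4 Gb4 Eb4 G4.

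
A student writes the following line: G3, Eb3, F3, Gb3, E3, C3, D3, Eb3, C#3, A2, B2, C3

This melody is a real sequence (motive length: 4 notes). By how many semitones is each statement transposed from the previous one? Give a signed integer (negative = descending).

Taking 4-note groups, the heads are G3, E3, C#3: the pattern moves down a 3rd.
Counting half-steps from G3 to E3: -3.

-3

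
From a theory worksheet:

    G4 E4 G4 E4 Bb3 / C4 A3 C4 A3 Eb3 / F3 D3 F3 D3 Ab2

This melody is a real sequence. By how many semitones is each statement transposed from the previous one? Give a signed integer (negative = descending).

-7

With a 5-note motive the entries are G4, C4, F3, each down a 5th from the previous.
Counting half-steps from G4 to C4: -7.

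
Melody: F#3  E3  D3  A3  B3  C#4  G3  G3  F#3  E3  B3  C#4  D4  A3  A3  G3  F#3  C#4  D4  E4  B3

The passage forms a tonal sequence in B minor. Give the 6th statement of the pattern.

D4 C#4 B3 F#4 G4 A4 E4

Unit = 7 notes; the statements start on F#3, G3, A3, moving up a 2nd each time.
Carrying on: B3 → C#4 → D4.
Statement 6 starts on D4 and keeps the same diatonic contour: D4 C#4 B3 F#4 G4 A4 E4.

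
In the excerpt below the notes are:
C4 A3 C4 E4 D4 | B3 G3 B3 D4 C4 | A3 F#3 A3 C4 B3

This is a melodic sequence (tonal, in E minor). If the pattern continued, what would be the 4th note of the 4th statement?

B3

Grouping in 5s, the 4th note of each cell is E4, D4, C4.
From C4, down a 2nd gives B3.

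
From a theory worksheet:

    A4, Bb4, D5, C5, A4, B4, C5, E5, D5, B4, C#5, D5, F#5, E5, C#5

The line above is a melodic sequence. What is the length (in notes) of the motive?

There are 15 notes; a 5-note unit gives 3 cells:
A4 Bb4 D5 C5 A4 | B4 C5 E5 D5 B4 | C#5 D5 F#5 E5 C#5
That's a consistent up a 2nd shift per cell, and no other grouping gives one.

5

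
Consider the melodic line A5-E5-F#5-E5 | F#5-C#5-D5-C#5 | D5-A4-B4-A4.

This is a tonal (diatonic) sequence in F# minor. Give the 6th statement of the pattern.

Taking 4-note groups, the heads are A5, F#5, D5: the pattern moves down a 3rd.
Extending down a 3rd: B4 → G#4 → E4.
So cell 6 is E4 B3 C#4 B3.

E4 B3 C#4 B3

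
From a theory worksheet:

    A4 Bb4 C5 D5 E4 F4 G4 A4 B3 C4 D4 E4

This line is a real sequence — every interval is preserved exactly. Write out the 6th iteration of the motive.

G#2 A2 B2 C#3

Unit = 4 notes; the statements start on A4, E4, B3, moving down a 4th each time.
Carrying on: F#3 → C#3 → G#2.
Statement 6 starts on G#2 and keeps the same exact contour: G#2 A2 B2 C#3.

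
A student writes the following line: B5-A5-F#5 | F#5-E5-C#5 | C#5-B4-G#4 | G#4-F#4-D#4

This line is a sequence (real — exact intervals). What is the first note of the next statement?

Unit = 3 notes; the statements start on B5, F#5, C#5, G#4, moving down a 4th each time.
The next head, down a 4th from G#4, is D#4.

D#4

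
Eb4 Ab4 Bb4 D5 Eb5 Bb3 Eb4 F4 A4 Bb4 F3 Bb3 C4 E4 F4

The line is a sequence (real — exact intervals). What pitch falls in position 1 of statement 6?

With 5-note cells, note 1 of each statement runs Eb4, Bb3, F3.
Each moves down a 4th. Continuing: C3 → G2 → D2.

D2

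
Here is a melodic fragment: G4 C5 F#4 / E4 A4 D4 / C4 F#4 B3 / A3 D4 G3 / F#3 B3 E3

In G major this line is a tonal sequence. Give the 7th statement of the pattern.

With a 3-note motive the entries are G4, E4, C4, A3, F#3, each down a 3rd from the previous.
Continuing the starts: D3 → B2.
Statement 7 starts on B2 and keeps the same diatonic contour: B2 E3 A2.

B2 E3 A2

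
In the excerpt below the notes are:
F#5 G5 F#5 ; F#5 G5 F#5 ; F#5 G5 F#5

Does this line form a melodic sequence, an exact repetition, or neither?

Each 3-note cell is identical (F#5 G5 F#5), restated at the same pitch.

repetition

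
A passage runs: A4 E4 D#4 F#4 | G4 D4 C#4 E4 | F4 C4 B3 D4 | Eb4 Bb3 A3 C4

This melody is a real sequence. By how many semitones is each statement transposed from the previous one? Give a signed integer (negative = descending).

Taking 4-note groups, the heads are A4, G4, F4, Eb4: the pattern moves down a 2nd.
Counting half-steps from A4 to G4: -2.

-2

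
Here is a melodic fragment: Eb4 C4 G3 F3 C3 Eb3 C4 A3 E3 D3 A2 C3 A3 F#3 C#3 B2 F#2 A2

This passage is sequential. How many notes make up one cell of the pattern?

There are 18 notes; a 6-note unit gives 3 cells:
Eb4 C4 G3 F3 C3 Eb3 | C4 A3 E3 D3 A2 C3 | A3 F#3 C#3 B2 F#2 A2
Each cell is the previous one down a 3rd — so the unit is 6 notes.

6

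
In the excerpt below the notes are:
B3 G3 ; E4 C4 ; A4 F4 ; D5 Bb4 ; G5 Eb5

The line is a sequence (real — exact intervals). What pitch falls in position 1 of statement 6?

The unit is 2 notes. Position-1 pitches of the 5 shown cells: B3, E4, A4, D5, G5.
One more up a 4th gives C6.

C6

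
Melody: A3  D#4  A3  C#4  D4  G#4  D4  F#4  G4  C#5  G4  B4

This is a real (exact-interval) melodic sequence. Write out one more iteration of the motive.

C5 F#5 C5 E5

With a 4-note motive the entries are A3, D4, G4, each up a 4th from the previous.
So cell 4 is C5 F#5 C5 E5.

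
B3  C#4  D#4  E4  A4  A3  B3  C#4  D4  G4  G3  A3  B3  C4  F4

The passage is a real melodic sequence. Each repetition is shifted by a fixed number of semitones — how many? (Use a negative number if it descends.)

-2

Unit = 5 notes; the statements start on B3, A3, G3, moving down a 2nd each time.
B3 to A3 spans -2 semitones.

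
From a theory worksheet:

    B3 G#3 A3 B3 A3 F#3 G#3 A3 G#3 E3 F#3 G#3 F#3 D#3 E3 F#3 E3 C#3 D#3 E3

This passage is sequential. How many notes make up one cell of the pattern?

4

Try groups of 4 (5 cells in 20 notes):
B3 G#3 A3 B3 | A3 F#3 G#3 A3 | G#3 E3 F#3 G#3 | F#3 D#3 E3 F#3 | E3 C#3 D#3 E3
Each cell is the previous one down a 2nd — so the unit is 4 notes.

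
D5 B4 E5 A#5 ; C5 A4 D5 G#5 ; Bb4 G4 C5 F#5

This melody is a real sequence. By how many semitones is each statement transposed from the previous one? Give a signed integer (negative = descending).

-2

Unit = 4 notes; the statements start on D5, C5, Bb4, moving down a 2nd each time.
D5→C5 is 72 − 74 = -2 semitones.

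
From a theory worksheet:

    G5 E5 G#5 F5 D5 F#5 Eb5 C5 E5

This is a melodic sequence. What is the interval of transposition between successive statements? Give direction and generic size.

Unit = 3 notes; the statements start on G5, F5, Eb5, moving down a 2nd each time.
From G5 to F5: down a 2nd.

down a 2nd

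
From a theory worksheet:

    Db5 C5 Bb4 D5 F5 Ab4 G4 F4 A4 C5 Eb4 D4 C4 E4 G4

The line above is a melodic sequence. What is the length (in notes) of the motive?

5

15 notes total. Splitting into 3 groups of 5:
Db5 C5 Bb4 D5 F5 | Ab4 G4 F4 A4 C5 | Eb4 D4 C4 E4 G4
Each cell is the previous one down a 4th — so the unit is 5 notes.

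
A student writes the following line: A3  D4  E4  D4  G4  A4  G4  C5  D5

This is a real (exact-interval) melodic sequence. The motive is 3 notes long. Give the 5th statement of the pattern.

F5 Bb5 C6

The 3-note cells begin on A3, D4, G4 — each up a 4th from the last.
Continuing the starts: C5 → F5.
So cell 5 is F5 Bb5 C6.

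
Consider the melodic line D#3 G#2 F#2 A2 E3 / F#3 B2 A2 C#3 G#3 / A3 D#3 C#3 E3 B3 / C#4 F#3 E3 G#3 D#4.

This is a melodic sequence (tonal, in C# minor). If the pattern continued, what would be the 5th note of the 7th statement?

C#5

The unit is 5 notes. Position-5 pitches of the 4 shown cells: E3, G#3, B3, D#4.
Carrying that up a 3rd forward: F#4 → A4 → C#5.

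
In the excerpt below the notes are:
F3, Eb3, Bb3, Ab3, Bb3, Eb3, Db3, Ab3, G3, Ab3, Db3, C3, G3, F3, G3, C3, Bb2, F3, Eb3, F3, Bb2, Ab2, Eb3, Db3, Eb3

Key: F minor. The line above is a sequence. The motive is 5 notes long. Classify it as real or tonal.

Every note is diatonic to F minor.
Cell 1 has -2 semitones from note 3 to 4, but cell 2 has -1 — the interval quality changes while the contour stays the same, which is the hallmark of a tonal sequence.

tonal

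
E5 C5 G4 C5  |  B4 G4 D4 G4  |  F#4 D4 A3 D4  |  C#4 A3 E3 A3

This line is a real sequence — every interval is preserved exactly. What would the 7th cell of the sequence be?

A#2 F#2 C#2 F#2

Unit = 4 notes; the statements start on E5, B4, F#4, C#4, moving down a 4th each time.
Extending down a 4th: G#3 → D#3 → A#2.
Statement 7 starts on A#2 and keeps the same exact contour: A#2 F#2 C#2 F#2.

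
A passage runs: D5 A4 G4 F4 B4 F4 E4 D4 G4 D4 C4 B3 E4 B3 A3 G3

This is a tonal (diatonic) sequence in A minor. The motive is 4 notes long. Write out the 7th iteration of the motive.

F3 C3 B2 A2

Taking 4-note groups, the heads are D5, B4, G4, E4: the pattern moves down a 3rd.
Extending down a 3rd: C4 → A3 → F3.
From F3 the diatonic shape gives F3 C3 B2 A2.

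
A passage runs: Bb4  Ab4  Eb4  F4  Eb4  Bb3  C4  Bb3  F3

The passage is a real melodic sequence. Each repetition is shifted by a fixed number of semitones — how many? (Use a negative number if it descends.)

-5

Taking 3-note groups, the heads are Bb4, F4, C4: the pattern moves down a 4th.
Counting half-steps from Bb4 to F4: -5.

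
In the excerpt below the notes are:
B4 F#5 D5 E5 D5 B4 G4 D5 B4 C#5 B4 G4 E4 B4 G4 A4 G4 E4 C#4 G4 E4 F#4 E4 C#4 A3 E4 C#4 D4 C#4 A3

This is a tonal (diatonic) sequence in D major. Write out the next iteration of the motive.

The 6-note cells begin on B4, G4, E4, C#4, A3 — each down a 3rd from the last.
From F#3 the diatonic shape gives F#3 C#4 A3 B3 A3 F#3.

F#3 C#4 A3 B3 A3 F#3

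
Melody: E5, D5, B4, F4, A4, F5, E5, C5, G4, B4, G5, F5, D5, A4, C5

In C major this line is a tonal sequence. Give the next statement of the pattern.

A5 G5 E5 B4 D5

Taking 5-note groups, the heads are E5, F5, G5: the pattern moves up a 2nd.
So cell 4 is A5 G5 E5 B4 D5.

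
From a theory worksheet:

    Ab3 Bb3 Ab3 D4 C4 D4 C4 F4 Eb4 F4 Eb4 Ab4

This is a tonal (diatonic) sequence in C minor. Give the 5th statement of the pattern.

With a 4-note motive the entries are Ab3, C4, Eb4, each up a 3rd from the previous.
Continuing the starts: G4 → Bb4.
From Bb4 the diatonic shape gives Bb4 C5 Bb4 Eb5.

Bb4 C5 Bb4 Eb5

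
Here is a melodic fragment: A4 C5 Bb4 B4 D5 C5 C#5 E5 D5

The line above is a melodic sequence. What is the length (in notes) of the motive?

3

There are 9 notes; a 3-note unit gives 3 cells:
A4 C5 Bb4 | B4 D5 C5 | C#5 E5 D5
Every group is a transposition up a 2nd of the one before; no shorter unit works.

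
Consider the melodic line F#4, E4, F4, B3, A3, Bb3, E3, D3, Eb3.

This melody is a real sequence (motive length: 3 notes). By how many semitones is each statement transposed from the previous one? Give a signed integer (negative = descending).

-7

The 3-note cells begin on F#4, B3, E3 — each down a 5th from the last.
F#4 to B3 spans -7 semitones.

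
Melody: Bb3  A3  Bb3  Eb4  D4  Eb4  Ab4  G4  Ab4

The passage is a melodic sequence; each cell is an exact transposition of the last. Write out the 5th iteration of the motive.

Gb5 F5 Gb5

Taking 3-note groups, the heads are Bb3, Eb4, Ab4: the pattern moves up a 4th.
Carrying on: Db5 → Gb5.
From Gb5 the exact shape gives Gb5 F5 Gb5.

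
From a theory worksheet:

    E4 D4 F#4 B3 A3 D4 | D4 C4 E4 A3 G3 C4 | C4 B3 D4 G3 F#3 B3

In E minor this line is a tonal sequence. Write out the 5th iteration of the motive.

Taking 6-note groups, the heads are E4, D4, C4: the pattern moves down a 2nd.
Carrying on: B3 → A3.
From A3 the diatonic shape gives A3 G3 B3 E3 D3 G3.

A3 G3 B3 E3 D3 G3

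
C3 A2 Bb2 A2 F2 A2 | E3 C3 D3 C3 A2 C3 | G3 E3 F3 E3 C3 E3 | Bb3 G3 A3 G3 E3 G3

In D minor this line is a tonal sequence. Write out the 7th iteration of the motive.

Taking 6-note groups, the heads are C3, E3, G3, Bb3: the pattern moves up a 3rd.
Extending up a 3rd: D4 → F4 → A4.
So cell 7 is A4 F4 G4 F4 D4 F4.

A4 F4 G4 F4 D4 F4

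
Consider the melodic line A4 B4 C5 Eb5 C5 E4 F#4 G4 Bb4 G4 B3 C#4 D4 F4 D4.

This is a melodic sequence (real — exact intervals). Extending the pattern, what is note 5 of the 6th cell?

The unit is 5 notes. Position-5 pitches of the 3 shown cells: C5, G4, D4.
Extending down a 4th: A3 → E3 → B2.

B2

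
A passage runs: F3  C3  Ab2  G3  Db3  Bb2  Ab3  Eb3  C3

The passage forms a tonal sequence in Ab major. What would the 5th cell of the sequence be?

With a 3-note motive the entries are F3, G3, Ab3, each up a 2nd from the previous.
Continuing the starts: Bb3 → C4.
Statement 5 starts on C4 and keeps the same diatonic contour: C4 G3 Eb3.

C4 G3 Eb3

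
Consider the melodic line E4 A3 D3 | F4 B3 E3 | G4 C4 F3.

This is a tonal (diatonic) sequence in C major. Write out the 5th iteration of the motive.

Taking 3-note groups, the heads are E4, F4, G4: the pattern moves up a 2nd.
Extending up a 2nd: A4 → B4.
From B4 the diatonic shape gives B4 E4 A3.

B4 E4 A3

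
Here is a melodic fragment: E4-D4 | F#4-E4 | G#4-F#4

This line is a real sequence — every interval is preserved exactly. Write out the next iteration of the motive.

A#4 G#4

Taking 2-note groups, the heads are E4, F#4, G#4: the pattern moves up a 2nd.
From A#4 the exact shape gives A#4 G#4.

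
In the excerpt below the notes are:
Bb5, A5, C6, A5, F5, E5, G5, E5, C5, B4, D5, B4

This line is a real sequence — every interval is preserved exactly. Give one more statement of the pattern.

G4 F#4 A4 F#4

Unit = 4 notes; the statements start on Bb5, F5, C5, moving down a 4th each time.
So cell 4 is G4 F#4 A4 F#4.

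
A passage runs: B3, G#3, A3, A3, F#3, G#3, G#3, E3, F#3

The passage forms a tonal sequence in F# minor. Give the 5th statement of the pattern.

The 3-note cells begin on B3, A3, G#3 — each down a 2nd from the last.
Continuing the starts: F#3 → E3.
So cell 5 is E3 C#3 D3.

E3 C#3 D3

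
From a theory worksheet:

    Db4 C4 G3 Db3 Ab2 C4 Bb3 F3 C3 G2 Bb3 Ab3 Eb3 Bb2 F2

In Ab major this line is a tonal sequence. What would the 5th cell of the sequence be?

G3 F3 C3 G2 Db2

With a 5-note motive the entries are Db4, C4, Bb3, each down a 2nd from the previous.
Carrying on: Ab3 → G3.
From G3 the diatonic shape gives G3 F3 C3 G2 Db2.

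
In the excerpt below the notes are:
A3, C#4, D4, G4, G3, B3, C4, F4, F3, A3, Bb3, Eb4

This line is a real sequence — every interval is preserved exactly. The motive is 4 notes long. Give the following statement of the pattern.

The 4-note cells begin on A3, G3, F3 — each down a 2nd from the last.
Statement 4 starts on Eb3 and keeps the same exact contour: Eb3 G3 Ab3 Db4.

Eb3 G3 Ab3 Db4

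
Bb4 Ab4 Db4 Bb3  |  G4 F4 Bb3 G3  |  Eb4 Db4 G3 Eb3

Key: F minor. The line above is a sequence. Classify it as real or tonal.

Every note is diatonic to F minor.
Cell 1 has -7 semitones from note 2 to 3, but cell 3 has -6 — the interval quality changes while the contour stays the same, which is the hallmark of a tonal sequence.

tonal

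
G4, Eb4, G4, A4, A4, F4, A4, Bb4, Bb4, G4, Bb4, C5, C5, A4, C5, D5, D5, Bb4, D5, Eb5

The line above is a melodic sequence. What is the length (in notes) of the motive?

Try groups of 4 (5 cells in 20 notes):
G4 Eb4 G4 A4 | A4 F4 A4 Bb4 | Bb4 G4 Bb4 C5 | C5 A4 C5 D5 | D5 Bb4 D5 Eb5
Each cell is the previous one up a 2nd — so the unit is 4 notes.

4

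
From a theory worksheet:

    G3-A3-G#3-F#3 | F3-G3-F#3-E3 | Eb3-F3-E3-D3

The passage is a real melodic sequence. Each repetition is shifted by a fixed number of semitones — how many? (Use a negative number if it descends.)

-2

The 4-note cells begin on G3, F3, Eb3 — each down a 2nd from the last.
G3 to F3 spans -2 semitones.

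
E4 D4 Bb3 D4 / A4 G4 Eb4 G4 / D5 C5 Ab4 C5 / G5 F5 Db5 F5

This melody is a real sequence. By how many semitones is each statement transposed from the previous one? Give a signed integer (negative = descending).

5

The 4-note cells begin on E4, A4, D5, G5 — each up a 4th from the last.
E4 to A4 spans +5 semitones.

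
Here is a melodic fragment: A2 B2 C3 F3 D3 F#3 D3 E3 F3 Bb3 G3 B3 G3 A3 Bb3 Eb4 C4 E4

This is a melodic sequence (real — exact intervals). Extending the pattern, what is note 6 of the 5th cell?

The unit is 6 notes. Position-6 pitches of the 3 shown cells: F#3, B3, E4.
Carrying that up a 4th forward: A4 → D5.

D5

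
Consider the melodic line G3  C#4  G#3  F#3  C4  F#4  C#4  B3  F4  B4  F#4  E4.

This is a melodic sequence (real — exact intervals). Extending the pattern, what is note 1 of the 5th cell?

Eb5

Grouping in 4s, the 1st note of each cell is G3, C4, F4.
Carrying that up a 4th forward: Bb4 → Eb5.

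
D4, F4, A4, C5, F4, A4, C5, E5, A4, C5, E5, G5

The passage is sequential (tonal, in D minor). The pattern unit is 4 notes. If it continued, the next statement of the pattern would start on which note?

The 4-note cells begin on D4, F4, A4 — each up a 3rd from the last.
The next head, up a 3rd from A4, is C5.

C5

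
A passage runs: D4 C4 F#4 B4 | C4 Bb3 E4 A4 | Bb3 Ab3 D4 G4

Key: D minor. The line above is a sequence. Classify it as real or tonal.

real

Each cell has the same semitone pattern (-2, 6, 5) — intervals are preserved exactly.
And F#4 lies outside D minor, so the sequence is real rather than tonal.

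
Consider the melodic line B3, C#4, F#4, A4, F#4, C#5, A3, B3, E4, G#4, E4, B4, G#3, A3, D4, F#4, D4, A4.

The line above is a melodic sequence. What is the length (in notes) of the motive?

6

There are 18 notes; a 6-note unit gives 3 cells:
B3 C#4 F#4 A4 F#4 C#5 | A3 B3 E4 G#4 E4 B4 | G#3 A3 D4 F#4 D4 A4
That's a consistent down a 2nd shift per cell, and no other grouping gives one.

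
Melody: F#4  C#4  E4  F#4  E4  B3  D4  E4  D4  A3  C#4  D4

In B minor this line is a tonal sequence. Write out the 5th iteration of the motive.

The 4-note cells begin on F#4, E4, D4 — each down a 2nd from the last.
Carrying on: C#4 → B3.
Statement 5 starts on B3 and keeps the same diatonic contour: B3 F#3 A3 B3.

B3 F#3 A3 B3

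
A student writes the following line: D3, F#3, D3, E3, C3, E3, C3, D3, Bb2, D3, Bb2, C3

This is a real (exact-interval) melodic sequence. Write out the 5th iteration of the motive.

Gb2 Bb2 Gb2 Ab2

The 4-note cells begin on D3, C3, Bb2 — each down a 2nd from the last.
Continuing the starts: Ab2 → Gb2.
From Gb2 the exact shape gives Gb2 Bb2 Gb2 Ab2.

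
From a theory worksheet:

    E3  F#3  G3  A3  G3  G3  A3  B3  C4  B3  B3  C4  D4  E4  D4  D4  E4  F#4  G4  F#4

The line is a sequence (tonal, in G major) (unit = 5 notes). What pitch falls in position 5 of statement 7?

The unit is 5 notes. Position-5 pitches of the 4 shown cells: G3, B3, D4, F#4.
Extending up a 3rd: A4 → C5 → E5.

E5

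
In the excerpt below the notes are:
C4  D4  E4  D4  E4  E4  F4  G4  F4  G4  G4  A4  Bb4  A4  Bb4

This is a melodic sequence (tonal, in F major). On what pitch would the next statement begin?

Bb4

Unit = 5 notes; the statements start on C4, E4, G4, moving up a 3rd each time.
One more step up a 3rd gives Bb4.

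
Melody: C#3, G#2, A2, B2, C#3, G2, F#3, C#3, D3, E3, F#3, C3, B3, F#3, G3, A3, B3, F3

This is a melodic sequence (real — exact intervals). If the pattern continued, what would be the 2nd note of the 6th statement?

With 6-note cells, note 2 of each statement runs G#2, C#3, F#3.
Carrying that up a 4th forward: B3 → E4 → A4.

A4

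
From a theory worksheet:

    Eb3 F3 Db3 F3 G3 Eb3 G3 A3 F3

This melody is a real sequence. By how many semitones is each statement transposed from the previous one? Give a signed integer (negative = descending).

With a 3-note motive the entries are Eb3, F3, G3, each up a 2nd from the previous.
Counting half-steps from Eb3 to F3: 2.

2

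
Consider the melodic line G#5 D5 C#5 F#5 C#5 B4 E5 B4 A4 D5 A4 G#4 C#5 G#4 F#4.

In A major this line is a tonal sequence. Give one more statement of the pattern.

With a 3-note motive the entries are G#5, F#5, E5, D5, C#5, each down a 2nd from the previous.
So cell 6 is B4 F#4 E4.

B4 F#4 E4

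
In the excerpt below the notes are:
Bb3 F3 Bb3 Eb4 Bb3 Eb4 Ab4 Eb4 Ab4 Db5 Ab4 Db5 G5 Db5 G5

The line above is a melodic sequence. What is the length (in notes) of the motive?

3

There are 15 notes; a 3-note unit gives 5 cells:
Bb3 F3 Bb3 | Eb4 Bb3 Eb4 | Ab4 Eb4 Ab4 | Db5 Ab4 Db5 | G5 Db5 G5
That's a consistent up a 4th shift per cell, and no other grouping gives one.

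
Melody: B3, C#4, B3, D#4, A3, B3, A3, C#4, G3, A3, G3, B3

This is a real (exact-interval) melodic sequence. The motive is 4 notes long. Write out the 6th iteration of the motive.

The 4-note cells begin on B3, A3, G3 — each down a 2nd from the last.
Carrying on: F3 → Eb3 → Db3.
So cell 6 is Db3 Eb3 Db3 F3.

Db3 Eb3 Db3 F3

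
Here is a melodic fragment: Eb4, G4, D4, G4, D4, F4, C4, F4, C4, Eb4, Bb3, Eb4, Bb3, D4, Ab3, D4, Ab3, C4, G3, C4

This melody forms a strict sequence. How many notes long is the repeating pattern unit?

4

20 notes total. Splitting into 5 groups of 4:
Eb4 G4 D4 G4 | D4 F4 C4 F4 | C4 Eb4 Bb3 Eb4 | Bb3 D4 Ab3 D4 | Ab3 C4 G3 C4
That's a consistent down a 2nd shift per cell, and no other grouping gives one.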